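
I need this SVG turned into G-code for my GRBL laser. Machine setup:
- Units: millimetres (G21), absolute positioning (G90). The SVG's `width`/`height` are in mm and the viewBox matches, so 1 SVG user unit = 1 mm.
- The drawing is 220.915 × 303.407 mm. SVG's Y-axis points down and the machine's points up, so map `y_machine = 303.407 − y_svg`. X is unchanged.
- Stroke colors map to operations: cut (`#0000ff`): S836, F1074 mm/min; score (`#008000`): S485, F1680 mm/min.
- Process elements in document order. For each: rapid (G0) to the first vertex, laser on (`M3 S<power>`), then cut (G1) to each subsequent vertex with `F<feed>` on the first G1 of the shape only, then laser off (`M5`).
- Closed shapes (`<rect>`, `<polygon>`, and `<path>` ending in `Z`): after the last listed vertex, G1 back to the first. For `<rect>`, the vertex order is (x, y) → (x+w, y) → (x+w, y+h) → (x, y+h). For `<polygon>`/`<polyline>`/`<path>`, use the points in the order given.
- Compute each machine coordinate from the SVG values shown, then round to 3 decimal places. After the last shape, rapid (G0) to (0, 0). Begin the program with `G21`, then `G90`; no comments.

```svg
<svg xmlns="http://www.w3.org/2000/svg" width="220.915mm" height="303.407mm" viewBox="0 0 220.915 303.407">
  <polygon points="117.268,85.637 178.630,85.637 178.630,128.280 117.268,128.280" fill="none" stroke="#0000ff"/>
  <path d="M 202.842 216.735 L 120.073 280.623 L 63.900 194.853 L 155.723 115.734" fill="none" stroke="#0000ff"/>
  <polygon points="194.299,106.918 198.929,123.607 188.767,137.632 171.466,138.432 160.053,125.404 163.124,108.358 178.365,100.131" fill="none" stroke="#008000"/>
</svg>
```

viewBox `0 0 220.915 303.407` with mm width/height → 1 unit = 1 mm. Flip: y_m = 303.407 − y_svg.

**Shape 1** — `<polygon>` rectangle, stroke `#0000ff` → cut (S836, F1074). Machine vertices: (117.268,217.770) → (178.630,217.770) → (178.630,175.127) → (117.268,175.127) → (117.268,217.770). Closed: final G1 returns to the first vertex.

**Shape 2** — `<path>` open polyline, stroke `#0000ff` → cut (S836, F1074). Machine vertices: (202.842,86.672) → (120.073,22.784) → (63.900,108.554) → (155.723,187.673). Open path.

**Shape 3** — `<polygon>` regular polygon, stroke `#008000` → score (S485, F1680). Machine vertices: (194.299,196.489) → (198.929,179.800) → (188.767,165.775) → (171.466,164.975) → (160.053,178.003) → (163.124,195.049) → (178.365,203.276) → (194.299,196.489). Closed: final G1 returns to the first vertex.

G21
G90
G0 X117.268 Y217.770
M3 S836
G1 X178.630 Y217.770 F1074
G1 X178.630 Y175.127
G1 X117.268 Y175.127
G1 X117.268 Y217.770
M5
G0 X202.842 Y86.672
M3 S836
G1 X120.073 Y22.784 F1074
G1 X63.900 Y108.554
G1 X155.723 Y187.673
M5
G0 X194.299 Y196.489
M3 S485
G1 X198.929 Y179.800 F1680
G1 X188.767 Y165.775
G1 X171.466 Y164.975
G1 X160.053 Y178.003
G1 X163.124 Y195.049
G1 X178.365 Y203.276
G1 X194.299 Y196.489
M5
G0 X0.000 Y0.000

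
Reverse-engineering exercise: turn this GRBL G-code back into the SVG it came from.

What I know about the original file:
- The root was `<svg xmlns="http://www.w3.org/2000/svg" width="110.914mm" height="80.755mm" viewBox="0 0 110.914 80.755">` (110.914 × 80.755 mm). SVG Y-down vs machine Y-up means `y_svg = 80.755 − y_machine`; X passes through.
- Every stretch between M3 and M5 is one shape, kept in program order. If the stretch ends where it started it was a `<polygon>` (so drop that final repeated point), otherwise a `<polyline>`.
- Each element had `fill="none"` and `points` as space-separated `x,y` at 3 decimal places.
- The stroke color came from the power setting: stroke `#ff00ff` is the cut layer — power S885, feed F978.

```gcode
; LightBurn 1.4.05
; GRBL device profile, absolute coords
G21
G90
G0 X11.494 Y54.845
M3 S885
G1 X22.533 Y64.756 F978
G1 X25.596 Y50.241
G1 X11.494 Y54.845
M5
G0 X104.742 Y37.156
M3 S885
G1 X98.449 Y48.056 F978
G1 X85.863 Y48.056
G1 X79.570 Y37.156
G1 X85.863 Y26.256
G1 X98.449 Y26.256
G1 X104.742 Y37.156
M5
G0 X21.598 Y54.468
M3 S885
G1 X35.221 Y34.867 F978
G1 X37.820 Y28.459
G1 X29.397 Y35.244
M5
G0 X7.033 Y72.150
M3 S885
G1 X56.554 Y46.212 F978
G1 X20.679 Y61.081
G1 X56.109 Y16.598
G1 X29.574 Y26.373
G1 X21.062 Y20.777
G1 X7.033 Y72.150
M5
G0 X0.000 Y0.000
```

<svg xmlns="http://www.w3.org/2000/svg" width="110.914mm" height="80.755mm" viewBox="0 0 110.914 80.755">
  <polygon points="11.494,25.910 22.533,15.999 25.596,30.514" fill="none" stroke="#ff00ff"/>
  <polygon points="104.742,43.599 98.449,32.699 85.863,32.699 79.570,43.599 85.863,54.499 98.449,54.499" fill="none" stroke="#ff00ff"/>
  <polyline points="21.598,26.287 35.221,45.888 37.820,52.296 29.397,45.511" fill="none" stroke="#ff00ff"/>
  <polygon points="7.033,8.605 56.554,34.543 20.679,19.674 56.109,64.157 29.574,54.382 21.062,59.978" fill="none" stroke="#ff00ff"/>
</svg>

Machine Y-up, SVG Y-down with viewBox height 80.755, so y_svg = 80.755 − y_machine; X carries over. Every run uses S885, so all elements get stroke `#ff00ff` (cut).

Run 1: The run returns to its start, so emit a `<polygon>` with points (Y-flipped): 11.494,25.910 22.533,15.999 25.596,30.514.

Run 2: The run returns to its start, so emit a `<polygon>` with points (Y-flipped): 104.742,43.599 98.449,32.699 85.863,32.699 79.570,43.599 85.863,54.499 98.449,54.499.

Run 3: The run is open, so emit a `<polyline>` with points (Y-flipped): 21.598,26.287 35.221,45.888 37.820,52.296 29.397,45.511.

Run 4: The run returns to its start, so emit a `<polygon>` with points (Y-flipped): 7.033,8.605 56.554,34.543 20.679,19.674 56.109,64.157 29.574,54.382 21.062,59.978.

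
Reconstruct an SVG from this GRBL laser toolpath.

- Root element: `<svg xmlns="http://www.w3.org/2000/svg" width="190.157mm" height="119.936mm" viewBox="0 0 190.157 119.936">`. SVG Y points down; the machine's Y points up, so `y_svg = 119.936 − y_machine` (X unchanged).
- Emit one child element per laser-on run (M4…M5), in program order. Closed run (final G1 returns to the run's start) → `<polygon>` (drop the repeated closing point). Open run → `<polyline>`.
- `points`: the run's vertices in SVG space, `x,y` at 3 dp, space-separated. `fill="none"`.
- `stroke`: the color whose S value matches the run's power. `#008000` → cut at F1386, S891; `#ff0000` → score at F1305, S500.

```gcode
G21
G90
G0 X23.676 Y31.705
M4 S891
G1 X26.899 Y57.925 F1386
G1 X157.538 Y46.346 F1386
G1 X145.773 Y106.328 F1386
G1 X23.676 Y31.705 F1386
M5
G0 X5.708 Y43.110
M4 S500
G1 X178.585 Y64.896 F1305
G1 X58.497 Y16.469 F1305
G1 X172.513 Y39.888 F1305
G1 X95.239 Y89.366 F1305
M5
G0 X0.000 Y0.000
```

Each laser-on run becomes one SVG element. Flip Y back into SVG space with y_svg = 119.936 − y_machine.

Run 1: the run's S891 means `#008000` (cut). The run returns to its start, so emit a `<polygon>` with points (Y-flipped): 23.676,88.231 26.899,62.011 157.538,73.590 145.773,13.608.

Run 2: power S500 maps to stroke `#ff0000` (score). The run is open, so emit a `<polyline>` with points (Y-flipped): 5.708,76.826 178.585,55.040 58.497,103.467 172.513,80.048 95.239,30.570.

<svg xmlns="http://www.w3.org/2000/svg" width="190.157mm" height="119.936mm" viewBox="0 0 190.157 119.936">
  <polygon points="23.676,88.231 26.899,62.011 157.538,73.590 145.773,13.608" fill="none" stroke="#008000"/>
  <polyline points="5.708,76.826 178.585,55.040 58.497,103.467 172.513,80.048 95.239,30.570" fill="none" stroke="#ff0000"/>
</svg>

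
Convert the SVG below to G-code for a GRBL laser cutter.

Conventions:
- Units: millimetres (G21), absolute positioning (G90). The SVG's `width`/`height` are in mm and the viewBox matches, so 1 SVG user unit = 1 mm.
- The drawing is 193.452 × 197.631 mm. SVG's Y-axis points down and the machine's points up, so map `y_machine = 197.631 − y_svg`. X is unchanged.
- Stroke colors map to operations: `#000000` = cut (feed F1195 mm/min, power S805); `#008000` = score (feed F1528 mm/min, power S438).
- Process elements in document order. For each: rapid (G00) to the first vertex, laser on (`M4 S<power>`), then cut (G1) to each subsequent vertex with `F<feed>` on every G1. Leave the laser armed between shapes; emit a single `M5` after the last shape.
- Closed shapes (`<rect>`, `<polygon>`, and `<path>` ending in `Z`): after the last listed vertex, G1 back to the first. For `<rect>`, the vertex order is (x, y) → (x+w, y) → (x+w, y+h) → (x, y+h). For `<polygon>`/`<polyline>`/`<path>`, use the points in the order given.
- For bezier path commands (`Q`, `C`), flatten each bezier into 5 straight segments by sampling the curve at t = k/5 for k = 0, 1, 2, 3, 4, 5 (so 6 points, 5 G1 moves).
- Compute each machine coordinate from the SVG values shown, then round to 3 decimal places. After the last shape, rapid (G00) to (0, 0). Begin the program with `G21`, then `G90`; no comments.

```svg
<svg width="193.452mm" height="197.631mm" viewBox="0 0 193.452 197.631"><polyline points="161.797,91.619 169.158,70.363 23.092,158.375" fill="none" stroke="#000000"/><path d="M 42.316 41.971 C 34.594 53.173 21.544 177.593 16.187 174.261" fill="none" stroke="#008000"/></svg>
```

G21
G90
G00 X161.797 Y106.012
M4 S805
G1 X169.158 Y127.268 F1195
G1 X23.092 Y39.256 F1195
G00 X42.316 Y155.660
M4 S438
G1 X37.148 Y137.280 F1528
G1 X31.326 Y103.295 F1528
G1 X25.475 Y65.270 F1528
G1 X20.220 Y34.773 F1528
G1 X16.187 Y23.370 F1528
M5
G00 X0.000 Y0.000

Since the viewBox matches the mm dimensions, user units are millimetres directly. The only transform is the Y-flip y_m = 197.631 − y_svg.

Shape 1 is a open polyline drawn with `<polyline>`. Its stroke #000000 means cut at S805, F1195. After flipping Y the toolpath is (161.797,106.012) → (169.158,127.268) → (23.092,39.256).

Shape 2 is a cubic bezier drawn with `<path>`. Its stroke #008000 means score at S438, F1528. After flipping Y the toolpath is (42.316,155.660) → (37.148,137.280) → (31.326,103.295) → (25.475,65.270) → (20.220,34.773) → (16.187,23.370).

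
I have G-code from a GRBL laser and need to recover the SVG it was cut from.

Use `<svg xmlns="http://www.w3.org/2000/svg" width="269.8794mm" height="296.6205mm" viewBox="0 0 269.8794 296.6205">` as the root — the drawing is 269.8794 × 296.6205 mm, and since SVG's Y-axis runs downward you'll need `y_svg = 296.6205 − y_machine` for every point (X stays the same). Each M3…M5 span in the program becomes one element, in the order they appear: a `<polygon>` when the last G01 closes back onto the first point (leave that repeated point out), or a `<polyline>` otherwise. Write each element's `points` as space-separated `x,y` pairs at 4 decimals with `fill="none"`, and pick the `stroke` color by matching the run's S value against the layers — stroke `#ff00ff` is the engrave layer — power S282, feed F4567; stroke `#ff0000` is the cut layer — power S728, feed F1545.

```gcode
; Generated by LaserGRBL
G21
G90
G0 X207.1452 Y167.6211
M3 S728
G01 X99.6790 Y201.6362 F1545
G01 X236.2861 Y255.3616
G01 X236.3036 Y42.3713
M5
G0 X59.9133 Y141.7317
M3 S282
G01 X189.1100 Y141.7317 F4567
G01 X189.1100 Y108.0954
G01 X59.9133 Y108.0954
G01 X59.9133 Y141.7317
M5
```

<svg xmlns="http://www.w3.org/2000/svg" width="269.8794mm" height="296.6205mm" viewBox="0 0 269.8794 296.6205">
  <polyline points="207.1452,128.9994 99.6790,94.9843 236.2861,41.2589 236.3036,254.2492" fill="none" stroke="#ff0000"/>
  <polygon points="59.9133,154.8888 189.1100,154.8888 189.1100,188.5251 59.9133,188.5251" fill="none" stroke="#ff00ff"/>
</svg>

y_svg = 296.6205 − y_m.

[1] S728→`#ff0000` (cut); open run; points: 207.1452,128.9994 99.6790,94.9843 236.2861,41.2589 236.3036,254.2492

[2] S282→`#ff00ff` (engrave); closed run; points: 59.9133,154.8888 189.1100,154.8888 189.1100,188.5251 59.9133,188.5251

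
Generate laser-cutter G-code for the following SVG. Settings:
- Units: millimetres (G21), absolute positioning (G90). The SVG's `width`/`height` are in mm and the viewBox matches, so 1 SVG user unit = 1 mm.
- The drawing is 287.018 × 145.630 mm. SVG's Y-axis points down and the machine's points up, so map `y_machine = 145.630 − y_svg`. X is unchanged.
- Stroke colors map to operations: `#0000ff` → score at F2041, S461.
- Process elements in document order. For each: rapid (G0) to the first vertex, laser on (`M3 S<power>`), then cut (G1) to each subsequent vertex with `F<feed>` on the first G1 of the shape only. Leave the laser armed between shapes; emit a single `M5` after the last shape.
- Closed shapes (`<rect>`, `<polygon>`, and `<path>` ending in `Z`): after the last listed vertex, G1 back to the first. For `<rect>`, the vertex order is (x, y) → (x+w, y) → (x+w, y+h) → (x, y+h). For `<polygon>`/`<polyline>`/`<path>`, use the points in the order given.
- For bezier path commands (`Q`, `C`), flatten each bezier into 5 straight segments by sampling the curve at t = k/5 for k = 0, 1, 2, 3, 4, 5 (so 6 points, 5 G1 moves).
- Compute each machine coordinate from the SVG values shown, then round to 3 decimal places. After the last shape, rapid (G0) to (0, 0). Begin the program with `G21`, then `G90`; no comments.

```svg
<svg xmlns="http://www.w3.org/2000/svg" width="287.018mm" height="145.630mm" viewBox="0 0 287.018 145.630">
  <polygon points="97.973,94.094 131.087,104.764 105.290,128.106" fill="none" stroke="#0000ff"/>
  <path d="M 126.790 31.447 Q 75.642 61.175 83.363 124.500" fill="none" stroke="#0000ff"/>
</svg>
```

G21
G90
G0 X97.973 Y51.536
M3 S461
G1 X131.087 Y40.866 F2041
G1 X105.290 Y17.524
G1 X97.973 Y51.536
G0 X126.790 Y114.183
M3 S461
G1 X108.686 Y100.948 F2041
G1 X95.291 Y85.025
G1 X86.605 Y66.414
G1 X82.629 Y45.116
G1 X83.363 Y21.130
M5
G0 X0.000 Y0.000

Since the viewBox matches the mm dimensions, user units are millimetres directly. The only transform is the Y-flip y_m = 145.630 − y_svg.

Shape 1 is a regular polygon drawn with `<polygon>`. Its stroke #0000ff means score at S461, F2041. After flipping Y the toolpath is (97.973,51.536) → (131.087,40.866) → (105.290,17.524) → (97.973,51.536), returning to the start.

Shape 2 is a quadratic bezier drawn with `<path>`. Its stroke #0000ff means score at S461, F2041. After flipping Y the toolpath is (126.790,114.183) → (108.686,100.948) → (95.291,85.025) → (86.605,66.414) → (82.629,45.116) → (83.363,21.130).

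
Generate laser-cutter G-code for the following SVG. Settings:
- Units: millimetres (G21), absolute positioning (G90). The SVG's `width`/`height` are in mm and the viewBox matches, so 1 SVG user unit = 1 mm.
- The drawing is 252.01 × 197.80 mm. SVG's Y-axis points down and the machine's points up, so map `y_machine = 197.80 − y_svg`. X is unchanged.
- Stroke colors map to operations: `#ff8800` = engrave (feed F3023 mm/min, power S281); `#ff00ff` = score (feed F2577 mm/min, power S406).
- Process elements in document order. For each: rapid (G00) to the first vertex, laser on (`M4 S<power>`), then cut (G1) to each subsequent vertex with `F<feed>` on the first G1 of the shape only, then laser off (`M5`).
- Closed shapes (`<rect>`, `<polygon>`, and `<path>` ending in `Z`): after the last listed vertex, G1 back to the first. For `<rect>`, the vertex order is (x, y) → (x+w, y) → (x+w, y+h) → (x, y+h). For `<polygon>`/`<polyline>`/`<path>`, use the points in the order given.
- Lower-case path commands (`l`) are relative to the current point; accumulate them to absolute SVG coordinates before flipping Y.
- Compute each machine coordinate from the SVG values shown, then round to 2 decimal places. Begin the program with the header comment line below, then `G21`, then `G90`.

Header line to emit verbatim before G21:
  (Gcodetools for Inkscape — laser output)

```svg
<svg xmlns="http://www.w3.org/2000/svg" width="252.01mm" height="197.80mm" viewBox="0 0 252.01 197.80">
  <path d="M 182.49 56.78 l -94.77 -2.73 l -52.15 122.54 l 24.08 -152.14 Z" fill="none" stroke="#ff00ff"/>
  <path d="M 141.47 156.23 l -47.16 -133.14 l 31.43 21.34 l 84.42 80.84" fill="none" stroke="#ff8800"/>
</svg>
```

Since the viewBox matches the mm dimensions, user units are millimetres directly. The only transform is the Y-flip y_m = 197.80 − y_svg.

Shape 1 is a closed polygon drawn with `<path>`. Its stroke #ff00ff means score at S406, F2577. After flipping Y the toolpath is (182.49,141.02) → (87.72,143.75) → (35.57,21.21) → (59.65,173.35) → (182.49,141.02), returning to the start.

Shape 2 is a open polyline drawn with `<path>`. Its stroke #ff8800 means engrave at S281, F3023. After flipping Y the toolpath is (141.47,41.57) → (94.31,174.71) → (125.74,153.37) → (210.16,72.53).

(Gcodetools for Inkscape — laser output)
G21
G90
G00 X182.49 Y141.02
M4 S406
G1 X87.72 Y143.75 F2577
G1 X35.57 Y21.21
G1 X59.65 Y173.35
G1 X182.49 Y141.02
M5
G00 X141.47 Y41.57
M4 S281
G1 X94.31 Y174.71 F3023
G1 X125.74 Y153.37
G1 X210.16 Y72.53
M5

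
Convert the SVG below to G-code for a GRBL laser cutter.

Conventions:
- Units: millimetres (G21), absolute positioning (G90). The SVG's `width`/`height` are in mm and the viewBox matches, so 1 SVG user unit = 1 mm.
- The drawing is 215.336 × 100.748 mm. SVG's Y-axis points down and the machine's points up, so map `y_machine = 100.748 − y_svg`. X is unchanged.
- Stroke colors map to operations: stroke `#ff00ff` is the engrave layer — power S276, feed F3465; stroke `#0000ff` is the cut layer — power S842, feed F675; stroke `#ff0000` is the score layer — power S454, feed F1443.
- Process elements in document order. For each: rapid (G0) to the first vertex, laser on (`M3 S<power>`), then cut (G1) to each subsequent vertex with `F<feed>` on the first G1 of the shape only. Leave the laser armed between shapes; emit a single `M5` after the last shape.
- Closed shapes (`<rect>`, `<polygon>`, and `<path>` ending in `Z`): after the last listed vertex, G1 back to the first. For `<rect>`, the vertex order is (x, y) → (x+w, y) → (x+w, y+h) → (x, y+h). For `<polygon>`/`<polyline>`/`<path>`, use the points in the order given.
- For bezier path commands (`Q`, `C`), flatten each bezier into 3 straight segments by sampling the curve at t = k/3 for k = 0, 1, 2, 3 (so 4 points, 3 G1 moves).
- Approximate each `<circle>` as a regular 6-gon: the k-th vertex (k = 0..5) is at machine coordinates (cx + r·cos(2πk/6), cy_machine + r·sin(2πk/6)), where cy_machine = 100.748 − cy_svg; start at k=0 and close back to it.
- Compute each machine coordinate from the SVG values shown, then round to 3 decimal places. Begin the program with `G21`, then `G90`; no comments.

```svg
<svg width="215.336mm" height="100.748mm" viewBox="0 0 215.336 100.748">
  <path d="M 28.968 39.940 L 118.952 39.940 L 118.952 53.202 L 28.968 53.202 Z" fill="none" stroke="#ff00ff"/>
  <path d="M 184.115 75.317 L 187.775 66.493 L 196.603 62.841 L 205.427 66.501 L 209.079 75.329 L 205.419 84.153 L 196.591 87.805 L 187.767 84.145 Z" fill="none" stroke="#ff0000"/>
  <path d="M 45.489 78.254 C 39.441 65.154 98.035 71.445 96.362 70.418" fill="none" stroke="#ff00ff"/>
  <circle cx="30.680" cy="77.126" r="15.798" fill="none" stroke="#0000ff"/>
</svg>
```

G21
G90
G0 X28.968 Y60.808
M3 S276
G1 X118.952 Y60.808 F3465
G1 X118.952 Y47.546
G1 X28.968 Y47.546
G1 X28.968 Y60.808
G0 X184.115 Y25.431
M3 S454
G1 X187.775 Y34.255 F1443
G1 X196.603 Y37.907
G1 X205.427 Y34.247
G1 X209.079 Y25.419
G1 X205.419 Y16.595
G1 X196.591 Y12.943
G1 X187.767 Y16.603
G1 X184.115 Y25.431
G0 X45.489 Y22.494
M3 S276
G1 X56.362 Y30.120 F3465
G1 X82.572 Y30.753
G1 X96.362 Y30.330
G0 X46.478 Y23.622
M3 S842
G1 X38.579 Y37.303 F675
G1 X22.781 Y37.303
G1 X14.882 Y23.622
G1 X22.781 Y9.941
G1 X38.579 Y9.941
G1 X46.478 Y23.622
M5

1 u = 1 mm; y_m = 100.748 − y.

[1] `<path>` rectangle, #ff00ff→engrave S276 F3465: (28.968,60.808) → (118.952,60.808) → (118.952,47.546) → (28.968,47.546) → (28.968,60.808) (closed)

[2] `<path>` regular polygon, #ff0000→score S454 F1443: (184.115,25.431) → (187.775,34.255) → (196.603,37.907) → (205.427,34.247) → (209.079,25.419) → (205.419,16.595) → (196.591,12.943) → (187.767,16.603) → (184.115,25.431) (closed)

[3] `<path>` cubic bezier, #ff00ff→engrave S276 F3465: (45.489,22.494) → (56.362,30.120) → (82.572,30.753) → (96.362,30.330)

[4] `<circle>` circle, #0000ff→cut S842 F675: (46.478,23.622) → (38.579,37.303) → (22.781,37.303) → (14.882,23.622) → (22.781,9.941) → (38.579,9.941) → (46.478,23.622) (closed)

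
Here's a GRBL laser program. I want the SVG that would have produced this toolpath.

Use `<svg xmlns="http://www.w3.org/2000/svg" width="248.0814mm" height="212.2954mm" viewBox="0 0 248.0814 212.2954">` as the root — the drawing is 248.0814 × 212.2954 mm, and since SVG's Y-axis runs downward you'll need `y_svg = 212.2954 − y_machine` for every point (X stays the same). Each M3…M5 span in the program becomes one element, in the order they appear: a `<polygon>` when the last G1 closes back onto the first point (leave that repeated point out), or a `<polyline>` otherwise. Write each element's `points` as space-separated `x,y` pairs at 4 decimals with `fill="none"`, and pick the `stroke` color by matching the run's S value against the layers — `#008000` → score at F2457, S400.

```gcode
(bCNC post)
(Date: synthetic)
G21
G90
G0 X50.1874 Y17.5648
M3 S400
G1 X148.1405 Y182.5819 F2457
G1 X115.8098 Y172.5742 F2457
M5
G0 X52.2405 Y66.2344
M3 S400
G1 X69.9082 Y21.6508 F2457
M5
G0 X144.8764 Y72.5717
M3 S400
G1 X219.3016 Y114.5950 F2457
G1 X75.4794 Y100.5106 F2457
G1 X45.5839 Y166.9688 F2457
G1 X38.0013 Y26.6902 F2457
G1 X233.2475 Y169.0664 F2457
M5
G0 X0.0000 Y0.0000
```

<svg xmlns="http://www.w3.org/2000/svg" width="248.0814mm" height="212.2954mm" viewBox="0 0 248.0814 212.2954">
  <polyline points="50.1874,194.7306 148.1405,29.7135 115.8098,39.7212" fill="none" stroke="#008000"/>
  <polyline points="52.2405,146.0610 69.9082,190.6446" fill="none" stroke="#008000"/>
  <polyline points="144.8764,139.7237 219.3016,97.7004 75.4794,111.7848 45.5839,45.3266 38.0013,185.6052 233.2475,43.2290" fill="none" stroke="#008000"/>
</svg>

Each laser-on run becomes one SVG element. Flip Y back into SVG space with y_svg = 212.2954 − y_machine. Every run uses S400, so all elements get stroke `#008000` (score).

Run 1: The run is open, so emit a `<polyline>` with points (Y-flipped): 50.1874,194.7306 148.1405,29.7135 115.8098,39.7212.

Run 2: The run is open, so emit a `<polyline>` with points (Y-flipped): 52.2405,146.0610 69.9082,190.6446.

Run 3: The run is open, so emit a `<polyline>` with points (Y-flipped): 144.8764,139.7237 219.3016,97.7004 75.4794,111.7848 45.5839,45.3266 38.0013,185.6052 233.2475,43.2290.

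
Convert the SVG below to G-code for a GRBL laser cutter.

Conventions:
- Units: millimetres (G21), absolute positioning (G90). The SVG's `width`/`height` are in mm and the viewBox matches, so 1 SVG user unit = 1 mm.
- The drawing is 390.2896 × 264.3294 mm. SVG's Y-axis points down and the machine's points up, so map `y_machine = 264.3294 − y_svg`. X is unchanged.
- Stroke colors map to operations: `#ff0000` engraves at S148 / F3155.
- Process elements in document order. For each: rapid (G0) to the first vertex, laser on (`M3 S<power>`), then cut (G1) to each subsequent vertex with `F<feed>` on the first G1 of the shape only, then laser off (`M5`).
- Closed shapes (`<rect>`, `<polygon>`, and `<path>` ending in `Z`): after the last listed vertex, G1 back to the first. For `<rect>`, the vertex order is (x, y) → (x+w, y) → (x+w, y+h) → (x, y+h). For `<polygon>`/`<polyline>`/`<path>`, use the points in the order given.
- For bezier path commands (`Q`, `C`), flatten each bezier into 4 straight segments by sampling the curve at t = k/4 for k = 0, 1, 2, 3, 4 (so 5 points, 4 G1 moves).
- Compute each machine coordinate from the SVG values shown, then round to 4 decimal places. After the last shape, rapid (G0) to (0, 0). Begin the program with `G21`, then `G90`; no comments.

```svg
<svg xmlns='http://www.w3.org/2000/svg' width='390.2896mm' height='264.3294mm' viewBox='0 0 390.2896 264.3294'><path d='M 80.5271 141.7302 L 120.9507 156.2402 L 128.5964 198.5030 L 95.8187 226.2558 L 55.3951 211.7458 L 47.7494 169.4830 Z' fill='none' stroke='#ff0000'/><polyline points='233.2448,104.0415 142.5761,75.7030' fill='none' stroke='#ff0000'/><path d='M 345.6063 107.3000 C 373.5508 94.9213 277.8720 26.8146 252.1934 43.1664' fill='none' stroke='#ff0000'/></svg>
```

viewBox `0 0 390.2896 264.3294` with mm width/height → 1 unit = 1 mm. Flip: y_m = 264.3294 − y_svg.

**Shape 1** — `<path>` regular polygon, stroke `#ff0000` → engrave (S148, F3155). Machine vertices: (80.5271,122.5992) → (120.9507,108.0892) → (128.5964,65.8264) → (95.8187,38.0736) → (55.3951,52.5836) → (47.7494,94.8464) → (80.5271,122.5992). Closed: final G1 returns to the first vertex.

**Shape 2** — `<polyline>` line segment, stroke `#ff0000` → engrave (S148, F3155). Machine vertices: (233.2448,160.2879) → (142.5761,188.6264). Open path.

**Shape 3** — `<path>` cubic bezier, stroke `#ff0000` → engrave (S148, F3155). Control points (SVG): P0=(345.6063,107.3000), P1=(373.5508,94.9213), P2=(277.8720,26.8146), P3=(252.1934,43.1664); sampled at t=k/4. Machine vertices: (345.6063,157.0294) → (346.4107,174.5720) → (319.0085,199.8701) → (281.5520,219.7813) → (252.1934,221.1630). Open path.

G21
G90
G0 X80.5271 Y122.5992
M3 S148
G1 X120.9507 Y108.0892 F3155
G1 X128.5964 Y65.8264
G1 X95.8187 Y38.0736
G1 X55.3951 Y52.5836
G1 X47.7494 Y94.8464
G1 X80.5271 Y122.5992
M5
G0 X233.2448 Y160.2879
M3 S148
G1 X142.5761 Y188.6264 F3155
M5
G0 X345.6063 Y157.0294
M3 S148
G1 X346.4107 Y174.5720 F3155
G1 X319.0085 Y199.8701
G1 X281.5520 Y219.7813
G1 X252.1934 Y221.1630
M5
G0 X0.0000 Y0.0000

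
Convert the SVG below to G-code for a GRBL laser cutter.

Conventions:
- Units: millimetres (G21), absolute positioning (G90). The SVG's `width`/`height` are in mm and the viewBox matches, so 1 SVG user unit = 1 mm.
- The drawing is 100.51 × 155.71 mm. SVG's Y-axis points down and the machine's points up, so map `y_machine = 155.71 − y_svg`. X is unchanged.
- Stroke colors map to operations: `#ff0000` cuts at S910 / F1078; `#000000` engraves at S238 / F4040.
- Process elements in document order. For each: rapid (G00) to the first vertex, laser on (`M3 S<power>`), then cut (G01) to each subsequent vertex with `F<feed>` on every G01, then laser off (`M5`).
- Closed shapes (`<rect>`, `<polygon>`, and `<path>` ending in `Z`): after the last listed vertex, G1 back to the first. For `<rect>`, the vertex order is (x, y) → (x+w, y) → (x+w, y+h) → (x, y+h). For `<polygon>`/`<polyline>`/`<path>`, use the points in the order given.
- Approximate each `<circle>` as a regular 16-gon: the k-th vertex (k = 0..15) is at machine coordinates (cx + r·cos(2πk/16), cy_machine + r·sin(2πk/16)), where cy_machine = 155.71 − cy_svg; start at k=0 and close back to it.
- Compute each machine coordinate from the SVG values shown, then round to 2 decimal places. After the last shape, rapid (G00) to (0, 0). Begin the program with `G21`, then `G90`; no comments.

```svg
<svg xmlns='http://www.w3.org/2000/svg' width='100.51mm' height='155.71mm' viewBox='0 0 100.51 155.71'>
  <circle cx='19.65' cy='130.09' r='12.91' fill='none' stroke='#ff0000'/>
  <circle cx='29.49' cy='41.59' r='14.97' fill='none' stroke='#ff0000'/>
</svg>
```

Since the viewBox matches the mm dimensions, user units are millimetres directly. The only transform is the Y-flip y_m = 155.71 − y_svg.

Shape 1 is a circle drawn with `<circle>`. Its stroke #ff0000 means cut at S910, F1078. After flipping Y the toolpath is (32.56,25.62) → (31.58,30.56) → (28.78,34.75) → (24.59,37.55) → (19.65,38.53) → (14.71,37.55) → (10.52,34.75) → (7.72,30.56) → (6.74,25.62) → (7.72,20.68) → (10.52,16.49) → (14.71,13.69) → (19.65,12.71) → (24.59,13.69) → (28.78,16.49) → (31.58,20.68) → (32.56,25.62), returning to the start.

Shape 2 is a circle drawn with `<circle>`. Its stroke #ff0000 means cut at S910, F1078. After flipping Y the toolpath is (44.46,114.12) → (43.32,119.85) → (40.08,124.71) → (35.22,127.95) → (29.49,129.09) → (23.76,127.95) → (18.90,124.71) → (15.66,119.85) → (14.52,114.12) → (15.66,108.39) → (18.90,103.53) → (23.76,100.29) → (29.49,99.15) → (35.22,100.29) → (40.08,103.53) → (43.32,108.39) → (44.46,114.12), returning to the start.

G21
G90
G00 X32.56 Y25.62
M3 S910
G01 X31.58 Y30.56 F1078
G01 X28.78 Y34.75 F1078
G01 X24.59 Y37.55 F1078
G01 X19.65 Y38.53 F1078
G01 X14.71 Y37.55 F1078
G01 X10.52 Y34.75 F1078
G01 X7.72 Y30.56 F1078
G01 X6.74 Y25.62 F1078
G01 X7.72 Y20.68 F1078
G01 X10.52 Y16.49 F1078
G01 X14.71 Y13.69 F1078
G01 X19.65 Y12.71 F1078
G01 X24.59 Y13.69 F1078
G01 X28.78 Y16.49 F1078
G01 X31.58 Y20.68 F1078
G01 X32.56 Y25.62 F1078
M5
G00 X44.46 Y114.12
M3 S910
G01 X43.32 Y119.85 F1078
G01 X40.08 Y124.71 F1078
G01 X35.22 Y127.95 F1078
G01 X29.49 Y129.09 F1078
G01 X23.76 Y127.95 F1078
G01 X18.90 Y124.71 F1078
G01 X15.66 Y119.85 F1078
G01 X14.52 Y114.12 F1078
G01 X15.66 Y108.39 F1078
G01 X18.90 Y103.53 F1078
G01 X23.76 Y100.29 F1078
G01 X29.49 Y99.15 F1078
G01 X35.22 Y100.29 F1078
G01 X40.08 Y103.53 F1078
G01 X43.32 Y108.39 F1078
G01 X44.46 Y114.12 F1078
M5
G00 X0.00 Y0.00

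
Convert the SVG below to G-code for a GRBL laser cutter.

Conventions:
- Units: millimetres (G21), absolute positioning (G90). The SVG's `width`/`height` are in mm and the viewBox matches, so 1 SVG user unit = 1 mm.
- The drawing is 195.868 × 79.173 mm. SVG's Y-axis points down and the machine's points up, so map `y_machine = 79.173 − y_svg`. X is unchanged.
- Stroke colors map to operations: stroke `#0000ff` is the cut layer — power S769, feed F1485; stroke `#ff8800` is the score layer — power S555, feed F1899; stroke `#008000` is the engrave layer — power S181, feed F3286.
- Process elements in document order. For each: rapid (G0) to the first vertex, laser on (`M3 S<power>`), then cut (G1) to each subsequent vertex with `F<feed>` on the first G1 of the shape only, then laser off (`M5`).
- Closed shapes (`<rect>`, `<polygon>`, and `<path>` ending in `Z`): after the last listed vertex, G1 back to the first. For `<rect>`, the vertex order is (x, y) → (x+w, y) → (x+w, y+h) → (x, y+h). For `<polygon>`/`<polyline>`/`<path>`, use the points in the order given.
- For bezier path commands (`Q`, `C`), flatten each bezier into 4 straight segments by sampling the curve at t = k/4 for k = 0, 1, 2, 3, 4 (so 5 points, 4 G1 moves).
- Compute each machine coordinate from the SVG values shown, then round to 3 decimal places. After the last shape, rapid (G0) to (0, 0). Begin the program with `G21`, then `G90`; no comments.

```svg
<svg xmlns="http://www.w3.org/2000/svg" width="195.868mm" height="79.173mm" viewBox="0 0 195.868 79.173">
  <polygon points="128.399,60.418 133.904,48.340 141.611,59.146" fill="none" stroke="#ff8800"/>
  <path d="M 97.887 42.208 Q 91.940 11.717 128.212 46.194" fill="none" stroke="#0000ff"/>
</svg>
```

Since the viewBox matches the mm dimensions, user units are millimetres directly. The only transform is the Y-flip y_m = 79.173 − y_svg.

Shape 1 is a regular polygon drawn with `<polygon>`. Its stroke #ff8800 means score at S555, F1899. After flipping Y the toolpath is (128.399,18.755) → (133.904,30.833) → (141.611,20.027) → (128.399,18.755), returning to the start.

Shape 2 is a quadratic bezier drawn with `<path>`. Its stroke #0000ff means cut at S769, F1485. After flipping Y the toolpath is (97.887,36.965) → (97.552,48.150) → (102.495,51.214) → (112.715,46.157) → (128.212,32.979).

G21
G90
G0 X128.399 Y18.755
M3 S555
G1 X133.904 Y30.833 F1899
G1 X141.611 Y20.027
G1 X128.399 Y18.755
M5
G0 X97.887 Y36.965
M3 S769
G1 X97.552 Y48.150 F1485
G1 X102.495 Y51.214
G1 X112.715 Y46.157
G1 X128.212 Y32.979
M5
G0 X0.000 Y0.000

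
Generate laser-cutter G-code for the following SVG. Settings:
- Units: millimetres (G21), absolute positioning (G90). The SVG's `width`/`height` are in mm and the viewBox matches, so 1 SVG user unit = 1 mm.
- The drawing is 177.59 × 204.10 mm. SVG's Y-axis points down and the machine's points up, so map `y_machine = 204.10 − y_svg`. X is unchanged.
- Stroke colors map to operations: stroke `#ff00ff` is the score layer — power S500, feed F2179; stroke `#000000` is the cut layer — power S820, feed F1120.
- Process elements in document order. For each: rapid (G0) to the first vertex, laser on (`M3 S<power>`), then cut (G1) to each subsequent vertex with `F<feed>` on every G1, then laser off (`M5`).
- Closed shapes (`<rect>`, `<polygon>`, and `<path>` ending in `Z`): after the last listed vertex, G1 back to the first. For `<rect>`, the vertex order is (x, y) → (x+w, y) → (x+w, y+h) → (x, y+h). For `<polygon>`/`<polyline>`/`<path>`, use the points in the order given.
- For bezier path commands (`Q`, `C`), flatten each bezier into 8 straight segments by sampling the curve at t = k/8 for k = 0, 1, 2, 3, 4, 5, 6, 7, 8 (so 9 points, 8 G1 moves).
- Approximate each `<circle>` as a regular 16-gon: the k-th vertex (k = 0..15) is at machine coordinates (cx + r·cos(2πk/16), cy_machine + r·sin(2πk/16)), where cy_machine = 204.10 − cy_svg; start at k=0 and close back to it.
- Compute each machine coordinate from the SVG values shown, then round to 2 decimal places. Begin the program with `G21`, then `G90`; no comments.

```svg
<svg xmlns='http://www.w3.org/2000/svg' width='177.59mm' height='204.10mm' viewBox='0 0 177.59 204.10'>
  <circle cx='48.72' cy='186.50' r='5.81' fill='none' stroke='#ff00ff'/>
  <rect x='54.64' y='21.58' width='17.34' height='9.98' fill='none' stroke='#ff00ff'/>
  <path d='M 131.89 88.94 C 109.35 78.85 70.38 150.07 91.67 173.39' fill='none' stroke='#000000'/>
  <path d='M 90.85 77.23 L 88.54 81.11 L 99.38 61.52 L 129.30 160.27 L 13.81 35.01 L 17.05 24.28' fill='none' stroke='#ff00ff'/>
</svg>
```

G21
G90
G0 X54.53 Y17.60
M3 S500
G1 X54.09 Y19.82 F2179
G1 X52.83 Y21.71 F2179
G1 X50.94 Y22.97 F2179
G1 X48.72 Y23.41 F2179
G1 X46.50 Y22.97 F2179
G1 X44.61 Y21.71 F2179
G1 X43.35 Y19.82 F2179
G1 X42.91 Y17.60 F2179
G1 X43.35 Y15.38 F2179
G1 X44.61 Y13.49 F2179
G1 X46.50 Y12.23 F2179
G1 X48.72 Y11.79 F2179
G1 X50.94 Y12.23 F2179
G1 X52.83 Y13.49 F2179
G1 X54.09 Y15.38 F2179
G1 X54.53 Y17.60 F2179
M5
G0 X54.64 Y182.52
M3 S500
G1 X71.98 Y182.52 F2179
G1 X71.98 Y172.54 F2179
G1 X54.64 Y172.54 F2179
G1 X54.64 Y182.52 F2179
M5
G0 X131.89 Y115.16
M3 S820
G1 X122.82 Y115.38 F1120
G1 X113.10 Y109.50 F1120
G1 X103.65 Y99.02 F1120
G1 X95.34 Y85.46 F1120
G1 X89.10 Y70.34 F1120
G1 X85.80 Y55.16 F1120
G1 X86.36 Y41.45 F1120
G1 X91.67 Y30.71 F1120
M5
G0 X90.85 Y126.87
M3 S500
G1 X88.54 Y122.99 F2179
G1 X99.38 Y142.58 F2179
G1 X129.30 Y43.83 F2179
G1 X13.81 Y169.09 F2179
G1 X17.05 Y179.82 F2179
M5

Since the viewBox matches the mm dimensions, user units are millimetres directly. The only transform is the Y-flip y_m = 204.10 − y_svg.

Shape 1 is a circle drawn with `<circle>`. Its stroke #ff00ff means score at S500, F2179. After flipping Y the toolpath is (54.53,17.60) → (54.09,19.82) → (52.83,21.71) → (50.94,22.97) → (48.72,23.41) → (46.50,22.97) → (44.61,21.71) → (43.35,19.82) → (42.91,17.60) → (43.35,15.38) → (44.61,13.49) → (46.50,12.23) → (48.72,11.79) → (50.94,12.23) → (52.83,13.49) → (54.09,15.38) → (54.53,17.60), returning to the start.

Shape 2 is a rectangle drawn with `<rect>`. Its stroke #ff00ff means score at S500, F2179. After flipping Y the toolpath is (54.64,182.52) → (71.98,182.52) → (71.98,172.54) → (54.64,172.54) → (54.64,182.52), returning to the start.

Shape 3 is a cubic bezier drawn with `<path>`. Its stroke #000000 means cut at S820, F1120. After flipping Y the toolpath is (131.89,115.16) → (122.82,115.38) → (113.10,109.50) → (103.65,99.02) → (95.34,85.46) → (89.10,70.34) → (85.80,55.16) → (86.36,41.45) → (91.67,30.71).

Shape 4 is a open polyline drawn with `<path>`. Its stroke #ff00ff means score at S500, F2179. After flipping Y the toolpath is (90.85,126.87) → (88.54,122.99) → (99.38,142.58) → (129.30,43.83) → (13.81,169.09) → (17.05,179.82).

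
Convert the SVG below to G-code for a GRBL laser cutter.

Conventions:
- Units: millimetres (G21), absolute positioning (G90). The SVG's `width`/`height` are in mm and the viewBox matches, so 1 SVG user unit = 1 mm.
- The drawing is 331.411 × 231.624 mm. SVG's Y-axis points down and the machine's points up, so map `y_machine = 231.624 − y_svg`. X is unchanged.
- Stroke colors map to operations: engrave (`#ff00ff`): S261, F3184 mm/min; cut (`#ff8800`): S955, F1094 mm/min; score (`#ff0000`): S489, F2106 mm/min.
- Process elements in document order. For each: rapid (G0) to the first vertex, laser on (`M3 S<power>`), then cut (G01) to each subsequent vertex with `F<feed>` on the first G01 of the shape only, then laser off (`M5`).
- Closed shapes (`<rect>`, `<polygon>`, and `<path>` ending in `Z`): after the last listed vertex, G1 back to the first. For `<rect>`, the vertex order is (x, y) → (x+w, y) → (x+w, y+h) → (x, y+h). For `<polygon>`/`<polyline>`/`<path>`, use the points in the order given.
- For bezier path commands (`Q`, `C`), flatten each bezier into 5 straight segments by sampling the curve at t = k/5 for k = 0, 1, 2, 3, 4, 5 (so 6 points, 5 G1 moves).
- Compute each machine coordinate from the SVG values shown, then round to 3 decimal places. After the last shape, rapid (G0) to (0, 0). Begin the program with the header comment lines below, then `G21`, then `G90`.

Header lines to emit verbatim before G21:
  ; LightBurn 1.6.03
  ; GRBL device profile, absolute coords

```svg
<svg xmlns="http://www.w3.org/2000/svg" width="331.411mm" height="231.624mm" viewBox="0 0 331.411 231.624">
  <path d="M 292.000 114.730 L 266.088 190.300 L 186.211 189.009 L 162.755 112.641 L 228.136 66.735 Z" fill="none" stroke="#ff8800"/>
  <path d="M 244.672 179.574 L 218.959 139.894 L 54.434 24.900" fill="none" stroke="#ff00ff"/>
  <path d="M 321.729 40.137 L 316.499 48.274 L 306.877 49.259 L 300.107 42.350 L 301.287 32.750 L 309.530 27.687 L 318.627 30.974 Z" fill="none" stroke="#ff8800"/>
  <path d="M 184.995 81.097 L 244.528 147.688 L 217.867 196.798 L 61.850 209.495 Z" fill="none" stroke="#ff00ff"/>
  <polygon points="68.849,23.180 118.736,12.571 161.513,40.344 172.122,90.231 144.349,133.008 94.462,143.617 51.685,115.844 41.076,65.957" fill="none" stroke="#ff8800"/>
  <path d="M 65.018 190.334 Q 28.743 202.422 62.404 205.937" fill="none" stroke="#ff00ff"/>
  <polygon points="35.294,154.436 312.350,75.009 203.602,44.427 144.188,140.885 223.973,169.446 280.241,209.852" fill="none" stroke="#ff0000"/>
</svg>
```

; LightBurn 1.6.03
; GRBL device profile, absolute coords
G21
G90
G0 X292.000 Y116.894
M3 S955
G01 X266.088 Y41.324 F1094
G01 X186.211 Y42.615
G01 X162.755 Y118.983
G01 X228.136 Y164.889
G01 X292.000 Y116.894
M5
G0 X244.672 Y52.050
M3 S261
G01 X218.959 Y91.730 F3184
G01 X54.434 Y206.724
M5
G0 X321.729 Y191.487
M3 S955
G01 X316.499 Y183.350 F1094
G01 X306.877 Y182.365
G01 X300.107 Y189.274
G01 X301.287 Y198.874
G01 X309.530 Y203.937
G01 X318.627 Y200.650
G01 X321.729 Y191.487
M5
G0 X184.995 Y150.527
M3 S261
G01 X244.528 Y83.936 F3184
G01 X217.867 Y34.826
G01 X61.850 Y22.129
G01 X184.995 Y150.527
M5
G0 X68.849 Y208.444
M3 S955
G01 X118.736 Y219.053 F1094
G01 X161.513 Y191.280
G01 X172.122 Y141.393
G01 X144.349 Y98.616
G01 X94.462 Y88.007
G01 X51.685 Y115.780
G01 X41.076 Y165.667
G01 X68.849 Y208.444
M5
G0 X65.018 Y41.290
M3 S261
G01 X53.305 Y36.798 F3184
G01 X47.188 Y32.991
G01 X46.665 Y29.871
G01 X51.737 Y27.436
G01 X62.404 Y25.687
M5
G0 X35.294 Y77.188
M3 S489
G01 X312.350 Y156.615 F2106
G01 X203.602 Y187.197
G01 X144.188 Y90.739
G01 X223.973 Y62.178
G01 X280.241 Y21.772
G01 X35.294 Y77.188
M5
G0 X0.000 Y0.000

Since the viewBox matches the mm dimensions, user units are millimetres directly. The only transform is the Y-flip y_m = 231.624 − y_svg.

Shape 1 is a regular polygon drawn with `<path>`. Its stroke #ff8800 means cut at S955, F1094. After flipping Y the toolpath is (292.000,116.894) → (266.088,41.324) → (186.211,42.615) → (162.755,118.983) → (228.136,164.889) → (292.000,116.894), returning to the start.

Shape 2 is a open polyline drawn with `<path>`. Its stroke #ff00ff means engrave at S261, F3184. After flipping Y the toolpath is (244.672,52.050) → (218.959,91.730) → (54.434,206.724).

Shape 3 is a regular polygon drawn with `<path>`. Its stroke #ff8800 means cut at S955, F1094. After flipping Y the toolpath is (321.729,191.487) → (316.499,183.350) → (306.877,182.365) → (300.107,189.274) → (301.287,198.874) → (309.530,203.937) → (318.627,200.650) → (321.729,191.487), returning to the start.

Shape 4 is a closed polygon drawn with `<path>`. Its stroke #ff00ff means engrave at S261, F3184. After flipping Y the toolpath is (184.995,150.527) → (244.528,83.936) → (217.867,34.826) → (61.850,22.129) → (184.995,150.527), returning to the start.

Shape 5 is a regular polygon drawn with `<polygon>`. Its stroke #ff8800 means cut at S955, F1094. After flipping Y the toolpath is (68.849,208.444) → (118.736,219.053) → (161.513,191.280) → (172.122,141.393) → (144.349,98.616) → (94.462,88.007) → (51.685,115.780) → (41.076,165.667) → (68.849,208.444), returning to the start.

Shape 6 is a quadratic bezier drawn with `<path>`. Its stroke #ff00ff means engrave at S261, F3184. After flipping Y the toolpath is (65.018,41.290) → (53.305,36.798) → (47.188,32.991) → (46.665,29.871) → (51.737,27.436) → (62.404,25.687).

Shape 7 is a closed polygon drawn with `<polygon>`. Its stroke #ff0000 means score at S489, F2106. After flipping Y the toolpath is (35.294,77.188) → (312.350,156.615) → (203.602,187.197) → (144.188,90.739) → (223.973,62.178) → (280.241,21.772) → (35.294,77.188), returning to the start.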